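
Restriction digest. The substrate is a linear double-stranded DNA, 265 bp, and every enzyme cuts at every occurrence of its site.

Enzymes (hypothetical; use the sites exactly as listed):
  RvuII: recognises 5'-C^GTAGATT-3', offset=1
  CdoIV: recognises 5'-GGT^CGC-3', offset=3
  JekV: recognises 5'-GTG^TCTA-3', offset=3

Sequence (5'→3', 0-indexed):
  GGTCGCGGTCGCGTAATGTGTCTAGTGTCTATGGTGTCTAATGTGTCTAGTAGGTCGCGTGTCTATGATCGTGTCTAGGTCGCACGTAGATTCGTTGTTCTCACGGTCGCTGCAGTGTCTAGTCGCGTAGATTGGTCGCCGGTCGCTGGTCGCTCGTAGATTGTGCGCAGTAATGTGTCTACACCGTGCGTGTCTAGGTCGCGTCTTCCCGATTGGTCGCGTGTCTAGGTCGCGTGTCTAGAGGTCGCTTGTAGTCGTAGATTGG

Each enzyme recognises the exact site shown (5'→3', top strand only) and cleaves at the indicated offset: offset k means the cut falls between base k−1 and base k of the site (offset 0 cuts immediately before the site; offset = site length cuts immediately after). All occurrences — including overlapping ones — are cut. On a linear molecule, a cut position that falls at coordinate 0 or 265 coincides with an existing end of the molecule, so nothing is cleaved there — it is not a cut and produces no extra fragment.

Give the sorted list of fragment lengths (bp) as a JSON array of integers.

[3,5,5,6,6,6,6,7,7,7,7,7,7,9,9,9,9,9,10,10,10,11,11,12,15,18,22,22]

Scan for sites:
  RvuII CGTAGATT/1: at [84, 125, 154, 255] ⇒ [85, 126, 155, 256]
  CdoIV GGTCGC/3: at [0, 6, 52, 77, 104, 133, 140, 147, 196, 214, 227, 242] ⇒ [3, 9, 55, 80, 107, 136, 143, 150, 199, 217, 230, 245]
  JekV GTGTCTA/3: at [17, 24, 33, 42, 58, 70, 114, 174, 189, 220, 233] ⇒ [20, 27, 36, 45, 61, 73, 117, 177, 192, 223, 236]

Pooled cuts: [3, 9, 20, 27, 36, 45, 55, 61, 73, 80, 85, 107, 117, 126, 136, 143, 150, 155, 177, 192, 199, 217, 223, 230, 236, 245, 256]

Fragments:
  [0,3): 3 bp
  [3,9): 6 bp
  [9,20): 11 bp
  [20,27): 7 bp
  [27,36): 9 bp
  [36,45): 9 bp
  [45,55): 10 bp
  [55,61): 6 bp
  [61,73): 12 bp
  [73,80): 7 bp
  [80,85): 5 bp
  [85,107): 22 bp
  [107,117): 10 bp
  [117,126): 9 bp
  [126,136): 10 bp
  [136,143): 7 bp
  [143,150): 7 bp
  [150,155): 5 bp
  [155,177): 22 bp
  [177,192): 15 bp
  [192,199): 7 bp
  [199,217): 18 bp
  [217,223): 6 bp
  [223,230): 7 bp
  [230,236): 6 bp
  [236,245): 9 bp
  [245,256): 11 bp
  [256,265): 9 bp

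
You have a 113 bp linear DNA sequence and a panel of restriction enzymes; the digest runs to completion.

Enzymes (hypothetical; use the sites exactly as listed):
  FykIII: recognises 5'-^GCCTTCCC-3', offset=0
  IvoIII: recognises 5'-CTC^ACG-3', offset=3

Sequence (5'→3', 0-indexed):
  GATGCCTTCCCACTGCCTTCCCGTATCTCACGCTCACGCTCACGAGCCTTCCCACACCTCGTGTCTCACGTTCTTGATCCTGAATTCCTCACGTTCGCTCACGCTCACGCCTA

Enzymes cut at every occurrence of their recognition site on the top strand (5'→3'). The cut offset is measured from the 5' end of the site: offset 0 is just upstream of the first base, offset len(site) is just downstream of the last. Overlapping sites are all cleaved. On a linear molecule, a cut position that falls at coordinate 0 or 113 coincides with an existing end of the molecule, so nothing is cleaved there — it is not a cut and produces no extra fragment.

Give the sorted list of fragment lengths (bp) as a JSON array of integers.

[3,4,6,6,6,7,10,11,15,22,23]

Site scan:
  FykIII GCCTTCCC/0: at [3, 14, 45] ⇒ [3, 14, 45]
  IvoIII CTCACG/3: at [26, 32, 38, 64, 87, 97, 103] ⇒ [29, 35, 41, 67, 90, 100, 106]

All cut coordinates (distinct, sorted): [3, 14, 29, 35, 41, 45, 67, 90, 100, 106]

Fragments:
  [0,3): 3 bp
  [3,14): 11 bp
  [14,29): 15 bp
  [29,35): 6 bp
  [35,41): 6 bp
  [41,45): 4 bp
  [45,67): 22 bp
  [67,90): 23 bp
  [90,100): 10 bp
  [100,106): 6 bp
  [106,113): 7 bp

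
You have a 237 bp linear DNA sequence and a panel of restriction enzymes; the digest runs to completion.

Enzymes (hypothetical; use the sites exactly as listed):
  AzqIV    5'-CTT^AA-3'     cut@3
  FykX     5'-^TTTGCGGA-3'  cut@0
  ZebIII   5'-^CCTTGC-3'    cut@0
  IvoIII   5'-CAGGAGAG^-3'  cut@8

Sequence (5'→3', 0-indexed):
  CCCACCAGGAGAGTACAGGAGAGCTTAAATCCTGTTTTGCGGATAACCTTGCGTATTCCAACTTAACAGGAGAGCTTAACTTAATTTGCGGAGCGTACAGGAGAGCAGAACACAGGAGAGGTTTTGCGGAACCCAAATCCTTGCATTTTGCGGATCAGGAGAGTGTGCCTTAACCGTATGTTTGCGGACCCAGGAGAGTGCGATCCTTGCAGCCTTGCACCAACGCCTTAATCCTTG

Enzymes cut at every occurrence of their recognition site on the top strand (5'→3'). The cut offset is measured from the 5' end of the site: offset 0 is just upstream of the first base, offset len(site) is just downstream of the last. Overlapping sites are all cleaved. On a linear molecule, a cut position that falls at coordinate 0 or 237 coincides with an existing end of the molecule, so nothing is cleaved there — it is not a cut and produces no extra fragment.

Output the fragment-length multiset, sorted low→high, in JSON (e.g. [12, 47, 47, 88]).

[2,2,3,3,5,6,8,8,8,8,9,9,10,10,11,13,15,16,17,17,18,18,21]

Site scan:
  AzqIV CTTAA/3: at [23, 61, 74, 79, 168, 226] ⇒ [26, 64, 77, 82, 171, 229]
  FykX TTTGCGGA/0: at [35, 84, 122, 146, 180] ⇒ [35, 84, 122, 146, 180]
  ZebIII CCTTGC/0: at [46, 138, 204, 212] ⇒ [46, 138, 204, 212]
  IvoIII CAGGAGAG/8: at [5, 15, 66, 97, 112, 155, 190] ⇒ [13, 23, 74, 105, 120, 163, 198]

All cut coordinates (distinct, sorted): [13, 23, 26, 35, 46, 64, 74, 77, 82, 84, 105, 120, 122, 138, 146, 163, 171, 180, 198, 204, 212, 229]

Fragment lengths:
  [0,13): 13 bp
  [13,23): 10 bp
  [23,26): 3 bp
  [26,35): 9 bp
  [35,46): 11 bp
  [46,64): 18 bp
  [64,74): 10 bp
  [74,77): 3 bp
  [77,82): 5 bp
  [82,84): 2 bp
  [84,105): 21 bp
  [105,120): 15 bp
  [120,122): 2 bp
  [122,138): 16 bp
  [138,146): 8 bp
  [146,163): 17 bp
  [163,171): 8 bp
  [171,180): 9 bp
  [180,198): 18 bp
  [198,204): 6 bp
  [204,212): 8 bp
  [212,229): 17 bp
  [229,237): 8 bp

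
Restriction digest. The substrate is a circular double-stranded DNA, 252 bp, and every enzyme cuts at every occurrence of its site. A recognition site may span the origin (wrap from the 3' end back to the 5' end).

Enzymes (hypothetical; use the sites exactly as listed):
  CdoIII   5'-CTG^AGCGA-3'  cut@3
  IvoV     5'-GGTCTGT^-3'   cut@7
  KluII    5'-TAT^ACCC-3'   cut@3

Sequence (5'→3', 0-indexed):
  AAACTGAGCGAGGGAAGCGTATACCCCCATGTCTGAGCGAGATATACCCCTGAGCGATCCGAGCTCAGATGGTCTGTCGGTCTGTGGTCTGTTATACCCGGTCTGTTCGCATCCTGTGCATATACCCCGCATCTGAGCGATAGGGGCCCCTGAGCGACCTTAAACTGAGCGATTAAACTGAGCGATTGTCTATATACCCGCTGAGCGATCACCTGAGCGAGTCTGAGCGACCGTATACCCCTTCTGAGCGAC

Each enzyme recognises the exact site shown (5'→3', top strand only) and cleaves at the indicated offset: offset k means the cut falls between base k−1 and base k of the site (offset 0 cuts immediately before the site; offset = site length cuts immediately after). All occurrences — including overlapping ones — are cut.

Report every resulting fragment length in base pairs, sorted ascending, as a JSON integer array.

Site scan:
  CdoIII CTGAGCGA/3: at [3, 32, 49, 132, 149, 164, 177, 200, 212, 222, 243] ⇒ [6, 35, 52, 135, 152, 167, 180, 203, 215, 225, 246]
  IvoV GGTCTGT/7: at [70, 78, 85, 99] ⇒ [77, 85, 92, 106]
  KluII TATACCC/3: at [19, 42, 92, 120, 192, 233] ⇒ [22, 45, 95, 123, 195, 236]

All cut coordinates (distinct, sorted): [6, 22, 35, 45, 52, 77, 85, 92, 95, 106, 123, 135, 152, 167, 180, 195, 203, 215, 225, 236, 246]

Fragment lengths:
  6→22: 16 bp
  22→35: 13 bp
  35→45: 10 bp
  45→52: 7 bp
  52→77: 25 bp
  77→85: 8 bp
  85→92: 7 bp
  92→95: 3 bp
  95→106: 11 bp
  106→123: 17 bp
  123→135: 12 bp
  135→152: 17 bp
  152→167: 15 bp
  167→180: 13 bp
  180→195: 15 bp
  195→203: 8 bp
  203→215: 12 bp
  215→225: 10 bp
  225→236: 11 bp
  236→246: 10 bp
  246→6 (wrap): 252-246+6 = 12 bp

[3,7,7,8,8,10,10,10,11,11,12,12,12,13,13,15,15,16,17,17,25]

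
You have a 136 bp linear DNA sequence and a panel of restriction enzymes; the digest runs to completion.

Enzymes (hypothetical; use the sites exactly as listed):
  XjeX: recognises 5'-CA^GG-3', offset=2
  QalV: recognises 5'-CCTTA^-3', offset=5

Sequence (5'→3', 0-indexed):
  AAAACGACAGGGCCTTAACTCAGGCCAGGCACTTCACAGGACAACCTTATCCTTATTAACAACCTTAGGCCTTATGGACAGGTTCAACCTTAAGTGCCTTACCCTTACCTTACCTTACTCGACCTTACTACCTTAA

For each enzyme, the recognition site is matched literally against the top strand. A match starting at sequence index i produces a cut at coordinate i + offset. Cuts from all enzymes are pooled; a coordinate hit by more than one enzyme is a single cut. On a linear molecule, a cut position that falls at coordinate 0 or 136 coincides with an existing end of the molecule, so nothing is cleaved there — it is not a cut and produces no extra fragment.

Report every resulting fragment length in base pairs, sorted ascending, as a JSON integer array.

[1,5,5,5,5,6,6,6,7,8,8,9,9,10,11,11,12,12]

Per-enzyme occurrences:
  XjeX (CAGG, off=2): starts [7, 20, 25, 36, 78] → cuts [9, 22, 27, 38, 80]
  QalV (CCTTA, off=5): starts [12, 44, 50, 62, 69, 87, 96, 102, 107, 112, 122, 130] → cuts [17, 49, 55, 67, 74, 92, 101, 107, 112, 117, 127, 135]

Pooled cuts: [9, 17, 22, 27, 38, 49, 55, 67, 74, 80, 92, 101, 107, 112, 117, 127, 135]

Fragment lengths:
  [0,9): 9 bp
  [9,17): 8 bp
  [17,22): 5 bp
  [22,27): 5 bp
  [27,38): 11 bp
  [38,49): 11 bp
  [49,55): 6 bp
  [55,67): 12 bp
  [67,74): 7 bp
  [74,80): 6 bp
  [80,92): 12 bp
  [92,101): 9 bp
  [101,107): 6 bp
  [107,112): 5 bp
  [112,117): 5 bp
  [117,127): 10 bp
  [127,135): 8 bp
  [135,136): 1 bp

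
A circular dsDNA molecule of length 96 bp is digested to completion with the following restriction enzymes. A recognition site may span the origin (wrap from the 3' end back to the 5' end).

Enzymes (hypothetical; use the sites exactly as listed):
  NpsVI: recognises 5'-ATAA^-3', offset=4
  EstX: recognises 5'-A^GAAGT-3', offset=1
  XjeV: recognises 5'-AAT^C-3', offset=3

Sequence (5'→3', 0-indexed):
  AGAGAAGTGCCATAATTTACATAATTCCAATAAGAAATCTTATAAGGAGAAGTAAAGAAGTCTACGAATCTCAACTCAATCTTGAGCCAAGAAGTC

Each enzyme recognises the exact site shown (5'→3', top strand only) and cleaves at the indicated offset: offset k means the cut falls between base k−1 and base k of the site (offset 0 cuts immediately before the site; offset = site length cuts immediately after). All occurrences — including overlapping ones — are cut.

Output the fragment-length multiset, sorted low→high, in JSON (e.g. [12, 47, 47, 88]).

Scan for sites:
  NpsVI ATAA/4: at [11, 20, 29, 41] ⇒ [15, 24, 33, 45]
  EstX AGAAGT/1: at [2, 47, 55, 89] ⇒ [3, 48, 56, 90]
  XjeV AATC/3: at [35, 66, 77] ⇒ [38, 69, 80]

All cut coordinates (distinct, sorted): [3, 15, 24, 33, 38, 45, 48, 56, 69, 80, 90]

Fragments:
  3→15: 12 bp
  15→24: 9 bp
  24→33: 9 bp
  33→38: 5 bp
  38→45: 7 bp
  45→48: 3 bp
  48→56: 8 bp
  56→69: 13 bp
  69→80: 11 bp
  80→90: 10 bp
  90→3 (wrap): 96-90+3 = 9 bp

[3,5,7,8,9,9,9,10,11,12,13]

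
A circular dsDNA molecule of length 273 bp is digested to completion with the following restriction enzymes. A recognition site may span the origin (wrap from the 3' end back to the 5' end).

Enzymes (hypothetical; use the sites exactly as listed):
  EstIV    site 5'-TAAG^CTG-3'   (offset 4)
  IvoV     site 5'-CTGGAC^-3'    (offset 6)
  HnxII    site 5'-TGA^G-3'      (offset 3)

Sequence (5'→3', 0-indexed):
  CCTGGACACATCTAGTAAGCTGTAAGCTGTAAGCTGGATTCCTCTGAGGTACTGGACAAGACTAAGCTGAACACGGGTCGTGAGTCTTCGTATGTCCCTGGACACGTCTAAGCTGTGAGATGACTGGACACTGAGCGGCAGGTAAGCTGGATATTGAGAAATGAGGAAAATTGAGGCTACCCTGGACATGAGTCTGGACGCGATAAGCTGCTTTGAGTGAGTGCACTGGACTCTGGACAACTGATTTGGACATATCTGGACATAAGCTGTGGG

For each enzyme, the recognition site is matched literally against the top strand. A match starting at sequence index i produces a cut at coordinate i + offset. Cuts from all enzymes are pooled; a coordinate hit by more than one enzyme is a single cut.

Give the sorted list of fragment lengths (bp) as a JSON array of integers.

Scan for sites:
  EstIV TAAGCTG/4: at [15, 22, 29, 62, 108, 142, 203, 262] ⇒ [19, 26, 33, 66, 112, 146, 207, 266]
  IvoV CTGGAC/6: at [1, 51, 97, 123, 181, 193, 225, 232, 255] ⇒ [7, 57, 103, 129, 187, 199, 231, 238, 261]
  HnxII TGAG/3: at [44, 80, 115, 131, 154, 161, 171, 188, 213, 217] ⇒ [47, 83, 118, 134, 157, 164, 174, 191, 216, 220]

All cut coordinates (distinct, sorted): [7, 19, 26, 33, 47, 57, 66, 83, 103, 112, 118, 129, 134, 146, 157, 164, 174, 187, 191, 199, 207, 216, 220, 231, 238, 261, 266]

Fragments:
  7→19: 12 bp
  19→26: 7 bp
  26→33: 7 bp
  33→47: 14 bp
  47→57: 10 bp
  57→66: 9 bp
  66→83: 17 bp
  83→103: 20 bp
  103→112: 9 bp
  112→118: 6 bp
  118→129: 11 bp
  129→134: 5 bp
  134→146: 12 bp
  146→157: 11 bp
  157→164: 7 bp
  164→174: 10 bp
  174→187: 13 bp
  187→191: 4 bp
  191→199: 8 bp
  199→207: 8 bp
  207→216: 9 bp
  216→220: 4 bp
  220→231: 11 bp
  231→238: 7 bp
  238→261: 23 bp
  261→266: 5 bp
  266→7 (wrap): 273-266+7 = 14 bp

[4,4,5,5,6,7,7,7,7,8,8,9,9,9,10,10,11,11,11,12,12,13,14,14,17,20,23]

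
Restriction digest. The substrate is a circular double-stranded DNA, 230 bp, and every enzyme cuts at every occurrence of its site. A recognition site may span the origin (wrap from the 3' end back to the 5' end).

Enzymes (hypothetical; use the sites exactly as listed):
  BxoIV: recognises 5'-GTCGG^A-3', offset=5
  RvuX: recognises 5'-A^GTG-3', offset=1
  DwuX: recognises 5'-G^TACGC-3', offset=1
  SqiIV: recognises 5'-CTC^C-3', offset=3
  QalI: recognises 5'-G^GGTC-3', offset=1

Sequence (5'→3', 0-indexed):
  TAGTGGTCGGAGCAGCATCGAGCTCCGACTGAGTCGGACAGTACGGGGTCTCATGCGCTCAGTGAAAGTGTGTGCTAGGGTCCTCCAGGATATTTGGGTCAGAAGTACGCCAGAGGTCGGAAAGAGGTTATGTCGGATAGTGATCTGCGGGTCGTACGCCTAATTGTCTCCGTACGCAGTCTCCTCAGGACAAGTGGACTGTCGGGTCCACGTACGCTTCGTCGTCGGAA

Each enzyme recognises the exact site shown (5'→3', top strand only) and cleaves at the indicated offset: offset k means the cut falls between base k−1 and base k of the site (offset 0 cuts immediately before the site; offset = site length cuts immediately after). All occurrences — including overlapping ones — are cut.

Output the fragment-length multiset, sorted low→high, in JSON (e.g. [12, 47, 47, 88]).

Per-enzyme occurrences:
  BxoIV GTCGGA/5: at [5, 32, 115, 131, 223] ⇒ [10, 37, 120, 136, 228]
  RvuX AGTG/1: at [1, 60, 66, 138, 192] ⇒ [2, 61, 67, 139, 193]
  DwuX GTACGC/1: at [104, 153, 171, 211] ⇒ [105, 154, 172, 212]
  SqiIV CTCC/3: at [22, 82, 167, 180] ⇒ [25, 85, 170, 183]
  QalI GGGTC/1: at [45, 77, 95, 148, 203] ⇒ [46, 78, 96, 149, 204]

Pooled cuts: [2, 10, 25, 37, 46, 61, 67, 78, 85, 96, 105, 120, 136, 139, 149, 154, 170, 172, 183, 193, 204, 212, 228]

Fragment lengths:
  2→10: 8 bp
  10→25: 15 bp
  25→37: 12 bp
  37→46: 9 bp
  46→61: 15 bp
  61→67: 6 bp
  67→78: 11 bp
  78→85: 7 bp
  85→96: 11 bp
  96→105: 9 bp
  105→120: 15 bp
  120→136: 16 bp
  136→139: 3 bp
  139→149: 10 bp
  149→154: 5 bp
  154→170: 16 bp
  170→172: 2 bp
  172→183: 11 bp
  183→193: 10 bp
  193→204: 11 bp
  204→212: 8 bp
  212→228: 16 bp
  228→2 (wrap): 230-228+2 = 4 bp

[2,3,4,5,6,7,8,8,9,9,10,10,11,11,11,11,12,15,15,15,16,16,16]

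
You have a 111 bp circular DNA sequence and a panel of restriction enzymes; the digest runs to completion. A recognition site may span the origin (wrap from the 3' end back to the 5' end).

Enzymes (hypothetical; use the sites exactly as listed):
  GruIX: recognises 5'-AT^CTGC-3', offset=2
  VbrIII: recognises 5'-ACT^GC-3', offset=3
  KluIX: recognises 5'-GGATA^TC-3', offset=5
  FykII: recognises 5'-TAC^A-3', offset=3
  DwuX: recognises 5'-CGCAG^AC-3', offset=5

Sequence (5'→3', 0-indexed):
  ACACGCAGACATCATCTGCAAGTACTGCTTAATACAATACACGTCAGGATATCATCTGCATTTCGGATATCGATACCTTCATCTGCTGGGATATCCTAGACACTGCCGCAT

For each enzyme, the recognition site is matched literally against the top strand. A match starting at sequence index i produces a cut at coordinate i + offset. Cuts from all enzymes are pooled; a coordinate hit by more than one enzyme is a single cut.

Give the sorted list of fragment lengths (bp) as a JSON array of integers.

Scan for sites:
  GruIX ATCTGC/2: at [13, 53, 80] ⇒ [15, 55, 82]
  VbrIII ACTGC/3: at [23, 101] ⇒ [26, 104]
  KluIX GGATATC/5: at [46, 64, 88] ⇒ [51, 69, 93]
  FykII TACA/3: at [32, 37, 110] ⇒ [2, 35, 40]
  DwuX CGCAGAC/5: at [3] ⇒ [8]

Pooled cuts: [2, 8, 15, 26, 35, 40, 51, 55, 69, 82, 93, 104]

Fragment lengths:
  2→8: 6 bp
  8→15: 7 bp
  15→26: 11 bp
  26→35: 9 bp
  35→40: 5 bp
  40→51: 11 bp
  51→55: 4 bp
  55→69: 14 bp
  69→82: 13 bp
  82→93: 11 bp
  93→104: 11 bp
  104→2 (wrap): 111-104+2 = 9 bp

[4,5,6,7,9,9,11,11,11,11,13,14]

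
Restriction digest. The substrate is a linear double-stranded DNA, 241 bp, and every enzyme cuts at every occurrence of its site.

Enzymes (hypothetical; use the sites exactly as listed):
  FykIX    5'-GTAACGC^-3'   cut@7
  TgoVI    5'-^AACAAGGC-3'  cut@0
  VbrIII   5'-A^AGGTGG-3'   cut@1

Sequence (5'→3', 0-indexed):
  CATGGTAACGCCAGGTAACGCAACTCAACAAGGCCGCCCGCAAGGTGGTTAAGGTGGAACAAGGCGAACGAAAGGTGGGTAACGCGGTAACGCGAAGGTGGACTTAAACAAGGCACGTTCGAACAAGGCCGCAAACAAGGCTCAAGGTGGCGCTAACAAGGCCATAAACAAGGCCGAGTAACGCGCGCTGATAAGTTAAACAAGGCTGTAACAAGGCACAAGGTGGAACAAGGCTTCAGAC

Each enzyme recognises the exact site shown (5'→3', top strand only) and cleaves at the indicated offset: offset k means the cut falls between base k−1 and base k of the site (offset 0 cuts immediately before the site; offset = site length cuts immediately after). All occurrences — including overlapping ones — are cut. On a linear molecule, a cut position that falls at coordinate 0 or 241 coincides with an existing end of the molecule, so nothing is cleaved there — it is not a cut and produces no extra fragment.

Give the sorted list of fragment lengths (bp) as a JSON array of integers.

Per-enzyme occurrences:
  FykIX GTAACGC/7: at [4, 14, 78, 86, 177] ⇒ [11, 21, 85, 93, 184]
  TgoVI AACAAGGC/0: at [26, 57, 106, 121, 133, 154, 166, 198, 209, 226] ⇒ [26, 57, 106, 121, 133, 154, 166, 198, 209, 226]
  VbrIII AAGGTGG/1: at [41, 50, 71, 94, 143, 219] ⇒ [42, 51, 72, 95, 144, 220]

All cut coordinates (distinct, sorted): [11, 21, 26, 42, 51, 57, 72, 85, 93, 95, 106, 121, 133, 144, 154, 166, 184, 198, 209, 220, 226]

Fragment lengths:
  [0,11): 11 bp
  [11,21): 10 bp
  [21,26): 5 bp
  [26,42): 16 bp
  [42,51): 9 bp
  [51,57): 6 bp
  [57,72): 15 bp
  [72,85): 13 bp
  [85,93): 8 bp
  [93,95): 2 bp
  [95,106): 11 bp
  [106,121): 15 bp
  [121,133): 12 bp
  [133,144): 11 bp
  [144,154): 10 bp
  [154,166): 12 bp
  [166,184): 18 bp
  [184,198): 14 bp
  [198,209): 11 bp
  [209,220): 11 bp
  [220,226): 6 bp
  [226,241): 15 bp

[2,5,6,6,8,9,10,10,11,11,11,11,11,12,12,13,14,15,15,15,16,18]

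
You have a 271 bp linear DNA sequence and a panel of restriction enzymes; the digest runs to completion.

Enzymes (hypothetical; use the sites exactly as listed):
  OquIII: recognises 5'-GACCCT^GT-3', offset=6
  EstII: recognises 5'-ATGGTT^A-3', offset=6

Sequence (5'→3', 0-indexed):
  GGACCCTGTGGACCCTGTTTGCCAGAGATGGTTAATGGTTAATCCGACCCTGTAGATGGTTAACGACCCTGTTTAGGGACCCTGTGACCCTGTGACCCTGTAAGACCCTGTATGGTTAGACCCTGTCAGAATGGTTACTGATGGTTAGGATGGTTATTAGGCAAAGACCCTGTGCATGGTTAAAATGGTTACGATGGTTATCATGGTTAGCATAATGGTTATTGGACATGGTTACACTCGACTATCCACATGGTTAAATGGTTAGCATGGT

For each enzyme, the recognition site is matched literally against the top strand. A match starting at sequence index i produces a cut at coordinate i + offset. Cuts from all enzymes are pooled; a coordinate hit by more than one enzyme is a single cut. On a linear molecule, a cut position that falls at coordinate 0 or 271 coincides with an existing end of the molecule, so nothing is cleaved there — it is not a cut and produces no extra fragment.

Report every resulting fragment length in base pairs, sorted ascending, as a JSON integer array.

Per-enzyme occurrences:
  OquIII GACCCTGT/6: at [1, 10, 45, 64, 77, 85, 93, 103, 118, 165] ⇒ [7, 16, 51, 70, 83, 91, 99, 109, 124, 171]
  EstII ATGGTTA/6: at [27, 34, 55, 111, 130, 140, 149, 175, 184, 193, 202, 214, 227, 249, 257] ⇒ [33, 40, 61, 117, 136, 146, 155, 181, 190, 199, 208, 220, 233, 255, 263]

All cut coordinates (distinct, sorted): [7, 16, 33, 40, 51, 61, 70, 83, 91, 99, 109, 117, 124, 136, 146, 155, 171, 181, 190, 199, 208, 220, 233, 255, 263]

Fragment lengths:
  [0,7): 7 bp
  [7,16): 9 bp
  [16,33): 17 bp
  [33,40): 7 bp
  [40,51): 11 bp
  [51,61): 10 bp
  [61,70): 9 bp
  [70,83): 13 bp
  [83,91): 8 bp
  [91,99): 8 bp
  [99,109): 10 bp
  [109,117): 8 bp
  [117,124): 7 bp
  [124,136): 12 bp
  [136,146): 10 bp
  [146,155): 9 bp
  [155,171): 16 bp
  [171,181): 10 bp
  [181,190): 9 bp
  [190,199): 9 bp
  [199,208): 9 bp
  [208,220): 12 bp
  [220,233): 13 bp
  [233,255): 22 bp
  [255,263): 8 bp
  [263,271): 8 bp

[7,7,7,8,8,8,8,8,9,9,9,9,9,9,10,10,10,10,11,12,12,13,13,16,17,22]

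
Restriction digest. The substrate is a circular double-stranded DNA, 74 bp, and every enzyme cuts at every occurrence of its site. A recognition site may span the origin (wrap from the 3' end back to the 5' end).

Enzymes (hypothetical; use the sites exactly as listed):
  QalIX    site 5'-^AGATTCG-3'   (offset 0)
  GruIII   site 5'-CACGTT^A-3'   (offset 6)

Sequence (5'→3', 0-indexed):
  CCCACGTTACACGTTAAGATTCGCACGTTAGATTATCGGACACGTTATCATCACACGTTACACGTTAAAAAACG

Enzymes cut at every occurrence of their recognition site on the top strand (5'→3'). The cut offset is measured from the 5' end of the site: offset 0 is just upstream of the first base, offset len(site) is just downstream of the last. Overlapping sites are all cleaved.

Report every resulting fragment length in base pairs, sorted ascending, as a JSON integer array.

Per-enzyme occurrences:
  QalIX AGATTCG/0: at [16] ⇒ [16]
  GruIII CACGTTA/6: at [2, 9, 23, 40, 53, 60] ⇒ [8, 15, 29, 46, 59, 66]

Pooled cuts: [8, 15, 16, 29, 46, 59, 66]

Fragment lengths:
  8→15: 7 bp
  15→16: 1 bp
  16→29: 13 bp
  29→46: 17 bp
  46→59: 13 bp
  59→66: 7 bp
  66→8 (wrap): 74-66+8 = 16 bp

[1,7,7,13,13,16,17]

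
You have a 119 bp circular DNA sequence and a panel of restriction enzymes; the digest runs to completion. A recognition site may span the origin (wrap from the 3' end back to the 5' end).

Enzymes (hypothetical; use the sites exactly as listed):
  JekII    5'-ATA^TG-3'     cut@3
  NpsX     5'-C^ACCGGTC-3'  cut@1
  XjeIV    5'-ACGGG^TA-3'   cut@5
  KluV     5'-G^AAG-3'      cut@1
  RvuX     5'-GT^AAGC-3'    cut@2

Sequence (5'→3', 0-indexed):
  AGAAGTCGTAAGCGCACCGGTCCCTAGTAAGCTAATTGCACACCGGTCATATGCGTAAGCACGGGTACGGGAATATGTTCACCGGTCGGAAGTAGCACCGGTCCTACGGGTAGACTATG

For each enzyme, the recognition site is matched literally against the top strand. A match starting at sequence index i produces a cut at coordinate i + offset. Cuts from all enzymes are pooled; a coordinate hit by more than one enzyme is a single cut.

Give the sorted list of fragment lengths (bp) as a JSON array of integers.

Site scan:
  JekII ATATG/3: at [48, 72] ⇒ [51, 75]
  NpsX CACCGGTC/1: at [14, 40, 79, 95] ⇒ [15, 41, 80, 96]
  XjeIV ACGGGTA/5: at [60, 105] ⇒ [65, 110]
  KluV GAAG/1: at [1, 88] ⇒ [2, 89]
  RvuX GTAAGC/2: at [7, 26, 54] ⇒ [9, 28, 56]

All cut coordinates (distinct, sorted): [2, 9, 15, 28, 41, 51, 56, 65, 75, 80, 89, 96, 110]

Fragments:
  2→9: 7 bp
  9→15: 6 bp
  15→28: 13 bp
  28→41: 13 bp
  41→51: 10 bp
  51→56: 5 bp
  56→65: 9 bp
  65→75: 10 bp
  75→80: 5 bp
  80→89: 9 bp
  89→96: 7 bp
  96→110: 14 bp
  110→2 (wrap): 119-110+2 = 11 bp

[5,5,6,7,7,9,9,10,10,11,13,13,14]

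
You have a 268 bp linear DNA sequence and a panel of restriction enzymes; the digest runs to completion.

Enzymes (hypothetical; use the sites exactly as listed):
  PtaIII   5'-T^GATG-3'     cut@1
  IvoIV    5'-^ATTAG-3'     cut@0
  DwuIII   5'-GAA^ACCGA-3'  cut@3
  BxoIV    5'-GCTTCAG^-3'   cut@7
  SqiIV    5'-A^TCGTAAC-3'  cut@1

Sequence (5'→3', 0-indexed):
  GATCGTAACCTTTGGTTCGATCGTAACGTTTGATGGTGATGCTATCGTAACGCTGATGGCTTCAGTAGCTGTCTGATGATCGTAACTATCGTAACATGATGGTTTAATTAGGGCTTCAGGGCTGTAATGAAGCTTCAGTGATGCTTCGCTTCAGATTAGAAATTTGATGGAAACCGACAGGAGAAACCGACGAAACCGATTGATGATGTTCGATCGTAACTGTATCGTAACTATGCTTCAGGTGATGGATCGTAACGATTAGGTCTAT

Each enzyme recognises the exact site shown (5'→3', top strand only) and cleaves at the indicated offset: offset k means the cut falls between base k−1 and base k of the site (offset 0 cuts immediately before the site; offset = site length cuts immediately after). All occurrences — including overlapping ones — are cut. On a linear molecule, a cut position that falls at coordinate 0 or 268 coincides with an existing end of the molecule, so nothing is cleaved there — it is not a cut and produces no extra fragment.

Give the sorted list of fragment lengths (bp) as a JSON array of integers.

[1,2,2,3,5,6,6,7,7,7,8,9,9,9,9,9,9,10,11,11,11,11,11,13,13,15,17,18,19]

Scan for sites:
  PtaIII (TGATG, off=1): starts [30, 36, 53, 73, 96, 138, 164, 200, 203, 242] → cuts [31, 37, 54, 74, 97, 139, 165, 201, 204, 243]
  IvoIV (ATTAG, off=0): starts [106, 154, 257] → cuts [106, 154, 257]
  DwuIII (GAAACCGA, off=3): starts [169, 182, 191] → cuts [172, 185, 194]
  BxoIV (GCTTCAG, off=7): starts [58, 112, 131, 147, 234] → cuts [65, 119, 138, 154, 241]
  SqiIV (ATCGTAAC, off=1): starts [1, 19, 43, 78, 87, 212, 223, 248] → cuts [2, 20, 44, 79, 88, 213, 224, 249]

Pooled cuts: [2, 20, 31, 37, 44, 54, 65, 74, 79, 88, 97, 106, 119, 138, 139, 154, 165, 172, 185, 194, 201, 204, 213, 224, 241, 243, 249, 257]

Fragments:
  [0,2): 2 bp
  [2,20): 18 bp
  [20,31): 11 bp
  [31,37): 6 bp
  [37,44): 7 bp
  [44,54): 10 bp
  [54,65): 11 bp
  [65,74): 9 bp
  [74,79): 5 bp
  [79,88): 9 bp
  [88,97): 9 bp
  [97,106): 9 bp
  [106,119): 13 bp
  [119,138): 19 bp
  [138,139): 1 bp
  [139,154): 15 bp
  [154,165): 11 bp
  [165,172): 7 bp
  [172,185): 13 bp
  [185,194): 9 bp
  [194,201): 7 bp
  [201,204): 3 bp
  [204,213): 9 bp
  [213,224): 11 bp
  [224,241): 17 bp
  [241,243): 2 bp
  [243,249): 6 bp
  [249,257): 8 bp
  [257,268): 11 bp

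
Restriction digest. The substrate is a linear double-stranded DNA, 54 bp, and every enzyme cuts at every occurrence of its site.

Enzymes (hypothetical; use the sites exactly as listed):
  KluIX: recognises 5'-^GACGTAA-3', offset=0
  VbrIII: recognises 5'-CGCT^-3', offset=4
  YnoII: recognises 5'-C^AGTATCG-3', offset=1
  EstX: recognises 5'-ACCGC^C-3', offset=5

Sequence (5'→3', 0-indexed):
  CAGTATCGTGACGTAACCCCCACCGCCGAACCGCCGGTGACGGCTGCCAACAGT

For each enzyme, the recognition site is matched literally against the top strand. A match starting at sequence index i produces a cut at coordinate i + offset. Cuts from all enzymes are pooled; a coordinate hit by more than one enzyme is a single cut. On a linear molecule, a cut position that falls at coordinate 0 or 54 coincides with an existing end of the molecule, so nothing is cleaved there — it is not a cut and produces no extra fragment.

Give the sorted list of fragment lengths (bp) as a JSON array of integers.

[1,8,8,17,20]

Scan for sites:
  KluIX (GACGTAA, off=0): starts [9] → cuts [9]
  VbrIII (CGCT, off=4): no sites
  YnoII (CAGTATCG, off=1): starts [0] → cuts [1]
  EstX (ACCGCC, off=5): starts [21, 29] → cuts [26, 34]

All cut coordinates (distinct, sorted): [1, 9, 26, 34]

Fragments:
  [0,1): 1 bp
  [1,9): 8 bp
  [9,26): 17 bp
  [26,34): 8 bp
  [34,54): 20 bp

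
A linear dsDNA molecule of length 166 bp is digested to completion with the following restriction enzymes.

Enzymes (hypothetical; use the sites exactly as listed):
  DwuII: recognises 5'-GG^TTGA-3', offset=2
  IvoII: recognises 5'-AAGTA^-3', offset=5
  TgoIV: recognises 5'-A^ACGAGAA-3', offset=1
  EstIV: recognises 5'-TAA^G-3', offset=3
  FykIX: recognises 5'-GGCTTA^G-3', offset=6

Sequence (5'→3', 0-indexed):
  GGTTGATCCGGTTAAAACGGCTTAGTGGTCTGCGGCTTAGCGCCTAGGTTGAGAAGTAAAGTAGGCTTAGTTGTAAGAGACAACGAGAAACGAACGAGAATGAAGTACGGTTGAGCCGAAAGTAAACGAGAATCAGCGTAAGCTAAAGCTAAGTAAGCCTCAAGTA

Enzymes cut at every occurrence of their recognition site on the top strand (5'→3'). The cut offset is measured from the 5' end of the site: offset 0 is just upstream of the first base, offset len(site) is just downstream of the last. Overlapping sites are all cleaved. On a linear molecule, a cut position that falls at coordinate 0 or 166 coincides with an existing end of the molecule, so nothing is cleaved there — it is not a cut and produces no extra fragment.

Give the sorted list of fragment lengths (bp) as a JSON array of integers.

Site scan:
  DwuII GGTTGA/2: at [0, 46, 108] ⇒ [2, 48, 110]
  IvoII AAGTA/5: at [53, 58, 102, 119, 150, 161] ⇒ [58, 63, 107, 124, 155] (position 166 is a terminus of the linear molecule — no cut)
  TgoIV AACGAGAA/1: at [81, 92, 124] ⇒ [82, 93, 125]
  EstIV TAAG/3: at [73, 138, 149, 153] ⇒ [76, 141, 152, 156]
  FykIX GGCTTAG/6: at [18, 33, 63] ⇒ [24, 39, 69]

All cut coordinates (distinct, sorted): [2, 24, 39, 48, 58, 63, 69, 76, 82, 93, 107, 110, 124, 125, 141, 152, 155, 156]

Fragment lengths:
  [0,2): 2 bp
  [2,24): 22 bp
  [24,39): 15 bp
  [39,48): 9 bp
  [48,58): 10 bp
  [58,63): 5 bp
  [63,69): 6 bp
  [69,76): 7 bp
  [76,82): 6 bp
  [82,93): 11 bp
  [93,107): 14 bp
  [107,110): 3 bp
  [110,124): 14 bp
  [124,125): 1 bp
  [125,141): 16 bp
  [141,152): 11 bp
  [152,155): 3 bp
  [155,156): 1 bp
  [156,166): 10 bp

[1,1,2,3,3,5,6,6,7,9,10,10,11,11,14,14,15,16,22]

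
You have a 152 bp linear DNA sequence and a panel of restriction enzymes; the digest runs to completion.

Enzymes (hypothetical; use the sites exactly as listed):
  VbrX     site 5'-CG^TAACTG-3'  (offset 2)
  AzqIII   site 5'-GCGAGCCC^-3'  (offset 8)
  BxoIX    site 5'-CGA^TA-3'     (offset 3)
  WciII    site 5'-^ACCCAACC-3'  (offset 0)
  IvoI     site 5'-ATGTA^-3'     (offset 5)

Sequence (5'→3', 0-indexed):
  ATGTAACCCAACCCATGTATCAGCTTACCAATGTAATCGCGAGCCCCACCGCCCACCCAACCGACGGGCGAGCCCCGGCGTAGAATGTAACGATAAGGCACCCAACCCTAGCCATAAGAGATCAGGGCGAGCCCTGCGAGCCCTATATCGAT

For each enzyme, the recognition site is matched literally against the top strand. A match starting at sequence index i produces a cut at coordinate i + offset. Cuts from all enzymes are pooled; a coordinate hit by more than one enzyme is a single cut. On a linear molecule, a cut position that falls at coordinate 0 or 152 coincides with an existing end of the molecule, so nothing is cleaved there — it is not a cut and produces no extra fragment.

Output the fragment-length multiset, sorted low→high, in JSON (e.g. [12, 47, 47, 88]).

Per-enzyme occurrences:
  VbrX (CGTAACTG, off=2): no sites
  AzqIII GCGAGCCC/8: at [38, 67, 126, 135] ⇒ [46, 75, 134, 143]
  BxoIX CGATA/3: at [90] ⇒ [93]
  WciII ACCCAACC/0: at [5, 54, 99] ⇒ [5, 54, 99]
  IvoI ATGTA/5: at [0, 14, 30, 84] ⇒ [5, 19, 35, 89]

All cut coordinates (distinct, sorted): [5, 19, 35, 46, 54, 75, 89, 93, 99, 134, 143]

Fragments:
  [0,5): 5 bp
  [5,19): 14 bp
  [19,35): 16 bp
  [35,46): 11 bp
  [46,54): 8 bp
  [54,75): 21 bp
  [75,89): 14 bp
  [89,93): 4 bp
  [93,99): 6 bp
  [99,134): 35 bp
  [134,143): 9 bp
  [143,152): 9 bp

[4,5,6,8,9,9,11,14,14,16,21,35]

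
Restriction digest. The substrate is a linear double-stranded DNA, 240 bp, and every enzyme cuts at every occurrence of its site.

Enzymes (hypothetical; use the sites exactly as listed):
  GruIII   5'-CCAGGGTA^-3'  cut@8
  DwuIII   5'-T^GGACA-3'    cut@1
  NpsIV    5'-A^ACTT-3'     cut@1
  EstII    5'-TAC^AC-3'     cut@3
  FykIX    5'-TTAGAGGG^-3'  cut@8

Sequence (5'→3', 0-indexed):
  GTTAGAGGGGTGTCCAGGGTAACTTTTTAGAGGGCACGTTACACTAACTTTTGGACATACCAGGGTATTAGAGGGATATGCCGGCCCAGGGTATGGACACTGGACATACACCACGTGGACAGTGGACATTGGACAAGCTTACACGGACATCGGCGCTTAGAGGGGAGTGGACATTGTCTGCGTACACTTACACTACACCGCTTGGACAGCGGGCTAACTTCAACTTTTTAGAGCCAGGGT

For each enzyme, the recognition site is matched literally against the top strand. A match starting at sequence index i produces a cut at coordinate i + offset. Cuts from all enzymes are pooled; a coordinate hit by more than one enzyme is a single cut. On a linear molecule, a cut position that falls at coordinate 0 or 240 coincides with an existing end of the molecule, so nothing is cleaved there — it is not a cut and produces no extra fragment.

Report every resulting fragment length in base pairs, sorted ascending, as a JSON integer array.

[1,4,4,5,6,6,6,7,7,7,7,7,8,8,8,9,12,12,13,13,15,17,18,18,22]

Site scan:
  GruIII (CCAGGGTA, off=8): starts [13, 59, 85] → cuts [21, 67, 93]
  DwuIII (TGGACA, off=1): starts [51, 93, 100, 115, 122, 129, 167, 202] → cuts [52, 94, 101, 116, 123, 130, 168, 203]
  NpsIV (AACTT, off=1): starts [20, 45, 215, 221] → cuts [21, 46, 216, 222]
  EstII (TACAC, off=3): starts [39, 106, 139, 182, 188, 193] → cuts [42, 109, 142, 185, 191, 196]
  FykIX (TTAGAGGG, off=8): starts [1, 26, 67, 156] → cuts [9, 34, 75, 164]

Pooled cuts: [9, 21, 34, 42, 46, 52, 67, 75, 93, 94, 101, 109, 116, 123, 130, 142, 164, 168, 185, 191, 196, 203, 216, 222]

Fragments:
  [0,9): 9 bp
  [9,21): 12 bp
  [21,34): 13 bp
  [34,42): 8 bp
  [42,46): 4 bp
  [46,52): 6 bp
  [52,67): 15 bp
  [67,75): 8 bp
  [75,93): 18 bp
  [93,94): 1 bp
  [94,101): 7 bp
  [101,109): 8 bp
  [109,116): 7 bp
  [116,123): 7 bp
  [123,130): 7 bp
  [130,142): 12 bp
  [142,164): 22 bp
  [164,168): 4 bp
  [168,185): 17 bp
  [185,191): 6 bp
  [191,196): 5 bp
  [196,203): 7 bp
  [203,216): 13 bp
  [216,222): 6 bp
  [222,240): 18 bp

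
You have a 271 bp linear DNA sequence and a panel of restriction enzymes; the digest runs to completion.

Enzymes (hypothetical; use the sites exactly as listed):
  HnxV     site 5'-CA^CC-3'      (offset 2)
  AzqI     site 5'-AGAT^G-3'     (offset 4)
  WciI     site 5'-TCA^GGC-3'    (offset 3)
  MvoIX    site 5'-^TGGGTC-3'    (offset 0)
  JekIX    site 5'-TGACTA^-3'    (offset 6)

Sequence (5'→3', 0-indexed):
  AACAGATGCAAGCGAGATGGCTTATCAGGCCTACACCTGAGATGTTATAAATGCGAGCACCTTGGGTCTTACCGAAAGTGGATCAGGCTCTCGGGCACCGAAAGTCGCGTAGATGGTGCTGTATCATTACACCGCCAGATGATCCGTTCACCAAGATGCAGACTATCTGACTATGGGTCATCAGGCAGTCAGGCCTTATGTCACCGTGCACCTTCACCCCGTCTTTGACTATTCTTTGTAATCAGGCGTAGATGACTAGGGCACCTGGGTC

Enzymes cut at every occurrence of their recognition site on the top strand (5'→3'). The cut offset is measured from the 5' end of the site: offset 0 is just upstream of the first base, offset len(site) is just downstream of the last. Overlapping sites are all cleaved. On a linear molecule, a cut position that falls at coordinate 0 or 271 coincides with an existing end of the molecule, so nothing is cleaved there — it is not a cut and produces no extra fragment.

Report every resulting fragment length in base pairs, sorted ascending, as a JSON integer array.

[2,3,5,5,6,6,7,7,7,8,8,8,9,9,9,10,10,11,12,12,13,15,16,16,17,17,23]

Site scan:
  HnxV (CACC, off=2): starts [33, 57, 95, 129, 148, 201, 208, 214, 261] → cuts [35, 59, 97, 131, 150, 203, 210, 216, 263]
  AzqI (AGATG, off=4): starts [3, 14, 39, 110, 136, 153, 249] → cuts [7, 18, 43, 114, 140, 157, 253]
  WciI (TCAGGC, off=3): starts [24, 82, 180, 188, 241] → cuts [27, 85, 183, 191, 244]
  MvoIX (TGGGTC, off=0): starts [62, 173, 265] → cuts [62, 173, 265]
  JekIX (TGACTA, off=6): starts [167, 225, 252] → cuts [173, 231, 258]

Pooled cuts: [7, 18, 27, 35, 43, 59, 62, 85, 97, 114, 131, 140, 150, 157, 173, 183, 191, 203, 210, 216, 231, 244, 253, 258, 263, 265]

Fragments:
  [0,7): 7 bp
  [7,18): 11 bp
  [18,27): 9 bp
  [27,35): 8 bp
  [35,43): 8 bp
  [43,59): 16 bp
  [59,62): 3 bp
  [62,85): 23 bp
  [85,97): 12 bp
  [97,114): 17 bp
  [114,131): 17 bp
  [131,140): 9 bp
  [140,150): 10 bp
  [150,157): 7 bp
  [157,173): 16 bp
  [173,183): 10 bp
  [183,191): 8 bp
  [191,203): 12 bp
  [203,210): 7 bp
  [210,216): 6 bp
  [216,231): 15 bp
  [231,244): 13 bp
  [244,253): 9 bp
  [253,258): 5 bp
  [258,263): 5 bp
  [263,265): 2 bp
  [265,271): 6 bp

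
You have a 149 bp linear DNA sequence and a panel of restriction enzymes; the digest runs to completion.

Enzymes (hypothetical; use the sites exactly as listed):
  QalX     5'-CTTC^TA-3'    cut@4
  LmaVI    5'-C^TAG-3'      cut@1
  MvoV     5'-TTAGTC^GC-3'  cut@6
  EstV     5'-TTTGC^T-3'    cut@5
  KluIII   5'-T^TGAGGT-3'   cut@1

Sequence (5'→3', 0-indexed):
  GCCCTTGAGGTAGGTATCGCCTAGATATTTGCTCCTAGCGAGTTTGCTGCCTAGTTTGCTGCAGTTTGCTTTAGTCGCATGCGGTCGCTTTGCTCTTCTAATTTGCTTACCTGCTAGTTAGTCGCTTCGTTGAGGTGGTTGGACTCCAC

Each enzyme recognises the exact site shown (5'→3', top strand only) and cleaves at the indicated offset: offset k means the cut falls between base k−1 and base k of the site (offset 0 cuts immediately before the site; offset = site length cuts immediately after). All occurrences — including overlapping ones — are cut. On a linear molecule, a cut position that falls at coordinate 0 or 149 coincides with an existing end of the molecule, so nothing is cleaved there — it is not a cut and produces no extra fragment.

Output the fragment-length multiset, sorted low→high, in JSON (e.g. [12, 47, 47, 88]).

[3,4,5,5,7,7,8,8,8,9,10,11,12,16,17,19]

Site scan:
  QalX (CTTCTA, off=4): starts [94] → cuts [98]
  LmaVI (CTAG, off=1): starts [20, 34, 50, 113] → cuts [21, 35, 51, 114]
  MvoV (TTAGTCGC, off=6): starts [70, 117] → cuts [76, 123]
  EstV (TTTGCT, off=5): starts [27, 42, 54, 64, 88, 101] → cuts [32, 47, 59, 69, 93, 106]
  KluIII (TTGAGGT, off=1): starts [4, 129] → cuts [5, 130]

Pooled cuts: [5, 21, 32, 35, 47, 51, 59, 69, 76, 93, 98, 106, 114, 123, 130]

Fragments:
  [0,5): 5 bp
  [5,21): 16 bp
  [21,32): 11 bp
  [32,35): 3 bp
  [35,47): 12 bp
  [47,51): 4 bp
  [51,59): 8 bp
  [59,69): 10 bp
  [69,76): 7 bp
  [76,93): 17 bp
  [93,98): 5 bp
  [98,106): 8 bp
  [106,114): 8 bp
  [114,123): 9 bp
  [123,130): 7 bp
  [130,149): 19 bp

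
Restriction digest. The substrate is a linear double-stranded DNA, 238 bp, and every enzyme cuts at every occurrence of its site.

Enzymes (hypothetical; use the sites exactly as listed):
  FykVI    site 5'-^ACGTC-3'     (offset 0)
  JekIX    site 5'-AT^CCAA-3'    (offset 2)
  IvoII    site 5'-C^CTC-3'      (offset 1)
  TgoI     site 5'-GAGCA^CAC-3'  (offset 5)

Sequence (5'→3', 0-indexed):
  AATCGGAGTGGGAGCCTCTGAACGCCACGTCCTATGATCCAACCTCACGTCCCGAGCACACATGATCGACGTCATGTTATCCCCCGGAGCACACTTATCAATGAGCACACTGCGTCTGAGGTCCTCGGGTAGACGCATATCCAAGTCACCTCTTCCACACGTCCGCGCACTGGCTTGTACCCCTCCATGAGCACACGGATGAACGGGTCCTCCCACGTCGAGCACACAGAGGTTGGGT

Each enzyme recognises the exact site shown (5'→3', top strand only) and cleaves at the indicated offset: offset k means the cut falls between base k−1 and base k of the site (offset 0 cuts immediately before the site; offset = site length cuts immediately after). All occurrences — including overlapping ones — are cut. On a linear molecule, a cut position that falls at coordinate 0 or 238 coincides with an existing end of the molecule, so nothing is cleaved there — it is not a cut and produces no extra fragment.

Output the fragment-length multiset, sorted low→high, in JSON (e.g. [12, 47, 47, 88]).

[3,5,5,9,9,10,10,11,11,12,12,14,15,16,16,16,17,23,24]

Site scan:
  FykVI (ACGTC, off=0): starts [26, 46, 68, 158, 214] → cuts [26, 46, 68, 158, 214]
  JekIX (ATCCAA, off=2): starts [36, 138] → cuts [38, 140]
  IvoII (CCTC, off=1): starts [14, 42, 122, 148, 181, 208] → cuts [15, 43, 123, 149, 182, 209]
  TgoI (GAGCACAC, off=5): starts [53, 86, 102, 188, 219] → cuts [58, 91, 107, 193, 224]

Pooled cuts: [15, 26, 38, 43, 46, 58, 68, 91, 107, 123, 140, 149, 158, 182, 193, 209, 214, 224]

Fragment lengths:
  [0,15): 15 bp
  [15,26): 11 bp
  [26,38): 12 bp
  [38,43): 5 bp
  [43,46): 3 bp
  [46,58): 12 bp
  [58,68): 10 bp
  [68,91): 23 bp
  [91,107): 16 bp
  [107,123): 16 bp
  [123,140): 17 bp
  [140,149): 9 bp
  [149,158): 9 bp
  [158,182): 24 bp
  [182,193): 11 bp
  [193,209): 16 bp
  [209,214): 5 bp
  [214,224): 10 bp
  [224,238): 14 bp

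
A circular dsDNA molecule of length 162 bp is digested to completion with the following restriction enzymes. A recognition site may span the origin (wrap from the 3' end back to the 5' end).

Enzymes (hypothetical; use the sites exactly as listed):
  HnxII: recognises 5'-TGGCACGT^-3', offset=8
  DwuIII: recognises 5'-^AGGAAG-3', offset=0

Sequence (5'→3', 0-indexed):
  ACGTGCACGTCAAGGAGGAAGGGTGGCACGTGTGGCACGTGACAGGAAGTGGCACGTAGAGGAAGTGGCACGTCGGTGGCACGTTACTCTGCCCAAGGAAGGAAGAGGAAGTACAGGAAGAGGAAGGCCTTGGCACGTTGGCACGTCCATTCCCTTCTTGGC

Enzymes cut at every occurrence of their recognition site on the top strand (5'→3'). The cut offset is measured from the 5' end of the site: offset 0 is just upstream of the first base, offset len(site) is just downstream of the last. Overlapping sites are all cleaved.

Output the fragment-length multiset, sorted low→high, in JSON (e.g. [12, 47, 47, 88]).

[2,3,4,6,6,8,9,9,11,11,11,14,14,16,18,20]

Per-enzyme occurrences:
  HnxII (TGGCACGT, off=8): starts [23, 32, 49, 65, 76, 130, 138, 158] → cuts [4, 31, 40, 57, 73, 84, 138, 146]
  DwuIII (AGGAAG, off=0): starts [15, 43, 59, 95, 99, 105, 114, 120] → cuts [15, 43, 59, 95, 99, 105, 114, 120]

All cut coordinates (distinct, sorted): [4, 15, 31, 40, 43, 57, 59, 73, 84, 95, 99, 105, 114, 120, 138, 146]

Fragments:
  4→15: 11 bp
  15→31: 16 bp
  31→40: 9 bp
  40→43: 3 bp
  43→57: 14 bp
  57→59: 2 bp
  59→73: 14 bp
  73→84: 11 bp
  84→95: 11 bp
  95→99: 4 bp
  99→105: 6 bp
  105→114: 9 bp
  114→120: 6 bp
  120→138: 18 bp
  138→146: 8 bp
  146→4 (wrap): 162-146+4 = 20 bp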